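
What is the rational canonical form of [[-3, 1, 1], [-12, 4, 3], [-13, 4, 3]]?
The invariant factors of A (the non-unit diagonal entries of the Smith normal form of xI - A over ℚ[x]) are (x - 1)(x^2 - 3x + 1), each dividing the next. The characteristic polynomial is their product, (x - 1)(x^2 - 3x + 1).

The rational canonical form is the block-diagonal matrix of companion matrices C(f_i):
R = [[0, 0, 1], [1, 0, -4], [0, 1, 4]].

Note the characteristic polynomial does not split into linear factors over ℚ, so A has no Jordan form over ℚ; the rational canonical form exists over any field.

R = [[0, 0, 1], [1, 0, -4], [0, 1, 4]]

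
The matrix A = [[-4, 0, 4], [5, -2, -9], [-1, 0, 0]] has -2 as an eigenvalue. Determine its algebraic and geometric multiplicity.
algebraic multiplicity 3, geometric multiplicity 1

The characteristic polynomial is (x + 2)^3, so the factor x + 2 appears with exponent 3: the algebraic multiplicity is 3.

rank(A + 2I) = 2, so the eigenspace has dimension 3 - 2 = 1: the geometric multiplicity is 1.

Since 1 < 3, A is not diagonalizable.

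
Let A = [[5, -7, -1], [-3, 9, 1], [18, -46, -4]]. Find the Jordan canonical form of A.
The characteristic polynomial is det(xI - A) = (x - 4)^2(x - 2), so the eigenvalues are 2 (algebraic multiplicity 1), 4 (algebraic multiplicity 2).

For λ = 2: algebraic multiplicity 1 gives one 1×1 block.

For λ = 4: rank(A - 4I) = 2, rank((A - 4I)^2) = 1. The eigenspace has dimension 3 - 2 = 1, so there is 1 Jordan block; the rank sequence gives block sizes [2].

Assembling the blocks gives the Jordan form J above.

J = [[2, 0, 0], [0, 4, 1], [0, 0, 4]]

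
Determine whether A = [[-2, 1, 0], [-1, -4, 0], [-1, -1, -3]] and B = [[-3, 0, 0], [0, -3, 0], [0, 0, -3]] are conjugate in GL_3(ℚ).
Both have characteristic polynomial (x + 3)^3, but the minimal polynomial of A is (x + 3)^2 while the minimal polynomial of B is x + 3. The minimal polynomial is a similarity invariant, so A and B are not similar.

No.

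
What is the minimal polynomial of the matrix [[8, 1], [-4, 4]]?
m_A(x) = (x - 6)^2

The characteristic polynomial factors as (x - 6)^2. The minimal polynomial is ∏(x - λ)^{k_λ} where k_λ is the size of the largest Jordan block at λ.

For λ = 6: rank(A - 6I) = 1, and the largest Jordan block has size 2 (the smallest k with rank((A - 6I)^k) = rank((A - 6I)^(k+1))).

So m_A(x) = (x - 6)^2.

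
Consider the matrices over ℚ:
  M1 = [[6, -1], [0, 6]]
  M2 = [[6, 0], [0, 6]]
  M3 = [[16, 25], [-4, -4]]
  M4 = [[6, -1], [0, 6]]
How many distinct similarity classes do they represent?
2 classes: {M1, M3, M4}, {M2}

Characteristic polynomials: χ_{M1} = (x - 6)^2, χ_{M2} = (x - 6)^2, χ_{M3} = (x - 6)^2, χ_{M4} = (x - 6)^2.

{M1, M3, M4}: invariant factors (x - 6)^2.

{M2}: invariant factors x - 6, x - 6.

Matrices are similar if and only if their invariant-factor lists agree; the partition into similarity classes is {M1, M3, M4}, {M2}.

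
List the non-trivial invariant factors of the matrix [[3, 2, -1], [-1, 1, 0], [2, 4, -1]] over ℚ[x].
The Jordan structure of A has elementary divisors (x - 1)^3. Arranging the block sizes at each eigenvalue in decreasing order and taking row products gives the invariant factors.

Invariant factors (smallest first, each dividing the next): (x - 1)^3.

Check: the last factor (x - 1)^3 is the minimal polynomial, and the product (x - 1)^3 is the characteristic polynomial.

(x - 1)^3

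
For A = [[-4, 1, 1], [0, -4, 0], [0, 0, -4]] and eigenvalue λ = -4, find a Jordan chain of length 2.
v_1 = [[-3, 1, 0]]^T, v_2 = [[1, 0, 0]]^T

We seek v_1 ∈ ker((A + 4I)^2) \ ker(A + 4I), then set v_{i+1} = (A + 4I) v_i.

One such chain is v_1 = [[-3, 1, 0]]^T, v_2 = [[1, 0, 0]]^T. Check: (A + 4I) v_2 = [[0, 0, 0]]^T = 0.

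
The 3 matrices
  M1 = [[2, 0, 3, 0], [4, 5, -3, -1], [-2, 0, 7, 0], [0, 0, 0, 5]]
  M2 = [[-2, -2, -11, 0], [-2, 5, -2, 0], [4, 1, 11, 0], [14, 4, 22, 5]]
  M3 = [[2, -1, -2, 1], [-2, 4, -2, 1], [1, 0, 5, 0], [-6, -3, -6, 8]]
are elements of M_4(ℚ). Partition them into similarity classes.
Characteristic polynomials: χ_{M1} = (x - 5)^3(x - 4), χ_{M2} = (x - 5)^3(x - 4), χ_{M3} = (x - 5)^3(x - 4).

{M1, M2, M3}: invariant factors x - 5, (x - 5)^2(x - 4).

Matrices are similar if and only if their invariant-factor lists agree; the partition into similarity classes is {M1, M2, M3}.

1 class: {M1, M2, M3}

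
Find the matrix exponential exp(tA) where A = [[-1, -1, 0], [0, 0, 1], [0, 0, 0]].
e^{tA} = [[e^{-t}, -1 + e^{-t}, -t + 1 - e^{-t}], [0, 1, t], [0, 0, 1]]

A has Jordan form J = [[-1, 0, 0], [0, 0, 1], [0, 0, 0]] with A = PJP^{-1}, so e^{tA} = P e^{tJ} P^{-1}.

For a Jordan block J_k(λ), e^{tJ_k(λ)} = e^{λt} · (I + tN + t^2 N^2/2! + ... + t^{k-1} N^{k-1}/(k-1)!) where N is the nilpotent superdiagonal part.

Assembling the blocks and conjugating back gives the entries of e^{tA} as shown above.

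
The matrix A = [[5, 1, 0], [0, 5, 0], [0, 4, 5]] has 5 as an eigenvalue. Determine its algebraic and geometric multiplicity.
The characteristic polynomial is (x - 5)^3, so the factor x - 5 appears with exponent 3: the algebraic multiplicity is 3.

rank(A - 5I) = 1, so the eigenspace has dimension 3 - 1 = 2: the geometric multiplicity is 2.

Since 2 < 3, A is not diagonalizable.

algebraic multiplicity 3, geometric multiplicity 2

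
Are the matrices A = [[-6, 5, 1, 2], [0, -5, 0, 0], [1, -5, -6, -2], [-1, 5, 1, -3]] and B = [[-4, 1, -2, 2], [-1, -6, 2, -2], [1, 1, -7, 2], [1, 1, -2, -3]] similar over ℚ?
Yes.

Two matrices over a field are similar if and only if they have the same invariant factors.

Both A and B have characteristic polynomial (x + 5)^4 and minimal polynomial (x + 5)^2. Computing further, both have invariant factors x + 5, x + 5, (x + 5)^2. Hence A and B are similar.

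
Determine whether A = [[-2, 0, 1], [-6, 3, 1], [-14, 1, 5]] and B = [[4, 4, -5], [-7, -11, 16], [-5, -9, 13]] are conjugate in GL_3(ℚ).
Two matrices over a field are similar if and only if they have the same invariant factors.

Both A and B have characteristic polynomial (x - 2)^3 and minimal polynomial (x - 2)^3. Computing further, both have invariant factors (x - 2)^3. Hence A and B are similar.

Yes.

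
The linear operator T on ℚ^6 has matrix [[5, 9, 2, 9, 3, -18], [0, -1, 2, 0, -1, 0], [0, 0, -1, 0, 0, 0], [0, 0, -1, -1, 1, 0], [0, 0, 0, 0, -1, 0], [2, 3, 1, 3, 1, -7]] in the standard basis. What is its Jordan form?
The characteristic polynomial is det(xI - A) = (x + 1)^6, so the eigenvalues are -1 (algebraic multiplicity 6).

For λ = -1: rank(A + I) = 3, rank((A + I)^2) = 1, rank((A + I)^3) = 0. The eigenspace has dimension 6 - 3 = 3, so there are 3 Jordan blocks; the rank sequence gives block sizes [3, 2, 1].

Assembling the blocks gives the Jordan form J above.

J = [[-1, 1, 0, 0, 0, 0], [0, -1, 1, 0, 0, 0], [0, 0, -1, 0, 0, 0], [0, 0, 0, -1, 1, 0], [0, 0, 0, 0, -1, 0], [0, 0, 0, 0, 0, -1]]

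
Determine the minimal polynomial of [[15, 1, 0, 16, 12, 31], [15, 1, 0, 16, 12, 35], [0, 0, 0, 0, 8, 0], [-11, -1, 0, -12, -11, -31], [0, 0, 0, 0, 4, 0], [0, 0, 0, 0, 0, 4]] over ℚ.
The characteristic polynomial factors as x^3(x - 4)^3. The minimal polynomial is ∏(x - λ)^{k_λ} where k_λ is the size of the largest Jordan block at λ.

For λ = 0: rank(A) = 4, and the largest Jordan block has size 2 (the smallest k with rank(A^k) = rank(A^(k+1))).
For λ = 4: rank(A - 4I) = 4, and the largest Jordan block has size 2 (the smallest k with rank((A - 4I)^k) = rank((A - 4I)^(k+1))).

So m_A(x) = x^2(x - 4)^2.

m_A(x) = x^2(x - 4)^2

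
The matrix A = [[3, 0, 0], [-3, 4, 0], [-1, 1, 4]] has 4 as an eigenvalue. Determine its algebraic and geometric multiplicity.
The characteristic polynomial is (x - 4)^2(x - 3), so the factor x - 4 appears with exponent 2: the algebraic multiplicity is 2.

rank(A - 4I) = 2, so the eigenspace has dimension 3 - 2 = 1: the geometric multiplicity is 1.

Since 1 < 2, A is not diagonalizable.

algebraic multiplicity 2, geometric multiplicity 1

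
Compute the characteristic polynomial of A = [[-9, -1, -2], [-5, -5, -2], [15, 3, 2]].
xI - A = [[x + 9, 1, 2], [5, x + 5, 2], [-15, -3, x - 2]].

Expanding det(xI - A) along the first row:
det(xI - A) = + (x + 9)·det([[x + 5, 2], [-3, x - 2]]) - (1)·det([[5, 2], [-15, x - 2]]) + (2)·det([[5, x + 5], [-15, -3]]).

Evaluating gives χ_A(x) = x^3 + 12x^2 + 48x + 64 = (x + 4)^3.

χ_A(x) = (x + 4)^3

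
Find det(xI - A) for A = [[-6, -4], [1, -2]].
xI - A = [[x + 6, 4], [-1, x + 2]].

Expanding det(xI - A) along the first row:
det(xI - A) = + (x + 6)·det([[x + 2]]) - (4)·det([[-1]]).

Evaluating gives χ_A(x) = x^2 + 8x + 16 = (x + 4)^2.

χ_A(x) = (x + 4)^2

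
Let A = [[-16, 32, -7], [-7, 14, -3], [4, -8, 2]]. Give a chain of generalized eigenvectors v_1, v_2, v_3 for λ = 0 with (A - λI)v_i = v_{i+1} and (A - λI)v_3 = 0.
v_1 = [[-4, -2, 1]]^T, v_2 = [[-7, -3, 2]]^T, v_3 = [[2, 1, 0]]^T

We seek v_1 ∈ ker(A^3) \ ker(A^2), then set v_{i+1} = A v_i.

One such chain is v_1 = [[-4, -2, 1]]^T, v_2 = [[-7, -3, 2]]^T, v_3 = [[2, 1, 0]]^T. Check: A v_3 = [[0, 0, 0]]^T = 0.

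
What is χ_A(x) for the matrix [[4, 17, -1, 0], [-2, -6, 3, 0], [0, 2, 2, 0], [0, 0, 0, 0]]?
χ_A(x) = x^4

xI - A = [[x - 4, -17, 1, 0], [2, x + 6, -3, 0], [0, -2, x - 2, 0], [0, 0, 0, x]].

Expanding det(xI - A) along the first row:
det(xI - A) = + (x - 4)·det([[x + 6, -3, 0], [-2, x - 2, 0], [0, 0, x]]) - (-17)·det([[2, -3, 0], [0, x - 2, 0], [0, 0, x]]) + (1)·det([[2, x + 6, 0], [0, -2, 0], [0, 0, x]]) - (0)·det([[2, x + 6, -3], [0, -2, x - 2], [0, 0, 0]]).

Evaluating gives χ_A(x) = x^4.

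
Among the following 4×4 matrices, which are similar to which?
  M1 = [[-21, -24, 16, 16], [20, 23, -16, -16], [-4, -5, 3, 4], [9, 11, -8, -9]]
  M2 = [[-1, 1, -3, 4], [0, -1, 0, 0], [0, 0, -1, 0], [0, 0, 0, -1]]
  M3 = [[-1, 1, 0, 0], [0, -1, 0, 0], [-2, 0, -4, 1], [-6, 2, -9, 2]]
2 classes: {M1, M3}, {M2}

Characteristic polynomials: χ_{M1} = (x + 1)^4, χ_{M2} = (x + 1)^4, χ_{M3} = (x + 1)^4.

{M1, M3}: invariant factors (x + 1)^2, (x + 1)^2.

{M2}: invariant factors x + 1, x + 1, (x + 1)^2.

Matrices are similar if and only if their invariant-factor lists agree; the partition into similarity classes is {M1, M3}, {M2}.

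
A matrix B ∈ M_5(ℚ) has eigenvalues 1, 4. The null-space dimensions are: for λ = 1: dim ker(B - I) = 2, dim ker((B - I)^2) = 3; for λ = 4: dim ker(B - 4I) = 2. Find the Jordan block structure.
λ = 1: successive nullity increments [2, 1] count blocks of size ≥ k; block sizes are [2, 1].
λ = 4: successive nullity increments [2] count blocks of size ≥ k; block sizes are [1, 1].

Jordan blocks: (1, 2), (1, 1), (4, 1), (4, 1)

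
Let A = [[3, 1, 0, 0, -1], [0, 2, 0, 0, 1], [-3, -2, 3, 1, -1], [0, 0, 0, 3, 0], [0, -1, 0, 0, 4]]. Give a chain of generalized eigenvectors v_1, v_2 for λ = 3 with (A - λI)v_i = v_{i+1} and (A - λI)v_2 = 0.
v_1 = [[0, 1, -2, 2, 0]]^T, v_2 = [[1, -1, 0, 0, -1]]^T

We seek v_1 ∈ ker((A - 3I)^2) \ ker(A - 3I), then set v_{i+1} = (A - 3I) v_i.

One such chain is v_1 = [[0, 1, -2, 2, 0]]^T, v_2 = [[1, -1, 0, 0, -1]]^T. Check: (A - 3I) v_2 = [[0, 0, 0, 0, 0]]^T = 0.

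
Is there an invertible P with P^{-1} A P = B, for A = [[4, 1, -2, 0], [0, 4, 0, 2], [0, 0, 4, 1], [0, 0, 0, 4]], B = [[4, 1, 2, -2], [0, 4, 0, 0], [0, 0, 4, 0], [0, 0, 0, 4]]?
No.

Both have characteristic polynomial (x - 4)^4 and minimal polynomial (x - 4)^2. But rank(A - 4I) = 2 for A while rank(B - 4I) = 1 for B, so the number of Jordan blocks at λ = 4 differs. A and B are not similar.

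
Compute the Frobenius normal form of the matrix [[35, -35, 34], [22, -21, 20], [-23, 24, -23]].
The invariant factors of A (the non-unit diagonal entries of the Smith normal form of xI - A over ℚ[x]) are (x - 1)(x + 5)^2, each dividing the next. The characteristic polynomial is their product, (x - 1)(x + 5)^2.

The rational canonical form is the block-diagonal matrix of companion matrices C(f_i):
R = [[0, 0, 25], [1, 0, -15], [0, 1, -9]].

R = [[0, 0, 25], [1, 0, -15], [0, 1, -9]]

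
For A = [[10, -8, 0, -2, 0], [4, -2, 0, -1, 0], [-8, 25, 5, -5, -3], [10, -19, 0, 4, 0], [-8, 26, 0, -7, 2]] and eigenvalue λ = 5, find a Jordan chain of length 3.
We seek v_1 ∈ ker((A - 5I)^3) \ ker((A - 5I)^2), then set v_{i+1} = (A - 5I) v_i.

One such chain is v_1 = [[2, 1, 2, 0, 3]]^T, v_2 = [[2, 1, 0, 1, 1]]^T, v_3 = [[0, 0, 1, 0, 0]]^T. Check: (A - 5I) v_3 = [[0, 0, 0, 0, 0]]^T = 0.

v_1 = [[2, 1, 2, 0, 3]]^T, v_2 = [[2, 1, 0, 1, 1]]^T, v_3 = [[0, 0, 1, 0, 0]]^T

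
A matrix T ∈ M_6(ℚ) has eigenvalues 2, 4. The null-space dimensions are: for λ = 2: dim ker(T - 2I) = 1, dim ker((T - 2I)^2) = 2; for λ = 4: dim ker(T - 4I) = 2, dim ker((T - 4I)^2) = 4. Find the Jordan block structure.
λ = 2: successive nullity increments [1, 1] count blocks of size ≥ k; block sizes are [2].
λ = 4: successive nullity increments [2, 2] count blocks of size ≥ k; block sizes are [2, 2].

Jordan blocks: (2, 2), (4, 2), (4, 2)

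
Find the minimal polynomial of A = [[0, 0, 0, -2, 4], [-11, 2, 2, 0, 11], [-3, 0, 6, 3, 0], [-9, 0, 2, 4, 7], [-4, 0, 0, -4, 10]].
m_A(x) = (x - 6)^3(x - 2)

The characteristic polynomial factors as (x - 6)^3(x - 2)^2. The minimal polynomial is ∏(x - λ)^{k_λ} where k_λ is the size of the largest Jordan block at λ.

For λ = 2: rank(A - 2I) = 3, and the largest Jordan block has size 1 (the smallest k with rank((A - 2I)^k) = rank((A - 2I)^(k+1))).
For λ = 6: rank(A - 6I) = 4, and the largest Jordan block has size 3 (the smallest k with rank((A - 6I)^k) = rank((A - 6I)^(k+1))).

So m_A(x) = (x - 6)^3(x - 2).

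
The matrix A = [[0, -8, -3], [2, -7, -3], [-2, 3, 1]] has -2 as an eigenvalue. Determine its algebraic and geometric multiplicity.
The characteristic polynomial is (x + 2)^3, so the factor x + 2 appears with exponent 3: the algebraic multiplicity is 3.

rank(A + 2I) = 2, so the eigenspace has dimension 3 - 2 = 1: the geometric multiplicity is 1.

Since 1 < 3, A is not diagonalizable.

algebraic multiplicity 3, geometric multiplicity 1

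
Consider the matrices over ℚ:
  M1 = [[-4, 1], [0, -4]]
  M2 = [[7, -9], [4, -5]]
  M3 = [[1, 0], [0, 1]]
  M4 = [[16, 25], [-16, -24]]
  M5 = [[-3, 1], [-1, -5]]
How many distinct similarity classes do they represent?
Characteristic polynomials: χ_{M1} = (x + 4)^2, χ_{M2} = (x - 1)^2, χ_{M3} = (x - 1)^2, χ_{M4} = (x + 4)^2, χ_{M5} = (x + 4)^2.

{M1, M4, M5}: invariant factors (x + 4)^2.

{M2}: invariant factors (x - 1)^2.

{M3}: invariant factors x - 1, x - 1.

Matrices are similar if and only if their invariant-factor lists agree; the partition into similarity classes is {M1, M4, M5}, {M2}, {M3}.

3 classes: {M1, M4, M5}, {M2}, {M3}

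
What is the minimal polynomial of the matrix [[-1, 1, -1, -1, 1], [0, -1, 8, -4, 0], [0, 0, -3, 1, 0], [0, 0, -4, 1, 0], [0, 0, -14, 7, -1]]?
m_A(x) = (x + 1)^2

The characteristic polynomial factors as (x + 1)^5. The minimal polynomial is ∏(x - λ)^{k_λ} where k_λ is the size of the largest Jordan block at λ.

For λ = -1: rank(A + I) = 2, and the largest Jordan block has size 2 (the smallest k with rank((A + I)^k) = rank((A + I)^(k+1))).

So m_A(x) = (x + 1)^2.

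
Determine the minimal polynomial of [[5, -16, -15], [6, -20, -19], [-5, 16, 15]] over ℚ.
m_A(x) = x^3

The characteristic polynomial factors as x^3. The minimal polynomial is ∏(x - λ)^{k_λ} where k_λ is the size of the largest Jordan block at λ.

For λ = 0: rank(A) = 2, and the largest Jordan block has size 3 (the smallest k with rank(A^k) = rank(A^(k+1))).

So m_A(x) = x^3.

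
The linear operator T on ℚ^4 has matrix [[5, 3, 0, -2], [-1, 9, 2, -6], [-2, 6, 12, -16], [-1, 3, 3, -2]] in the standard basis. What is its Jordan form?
J = [[6, 1, 0, 0], [0, 6, 0, 0], [0, 0, 6, 1], [0, 0, 0, 6]]

The characteristic polynomial is det(xI - A) = (x - 6)^4, so the eigenvalues are 6 (algebraic multiplicity 4).

For λ = 6: rank(A - 6I) = 2, rank((A - 6I)^2) = 0. The eigenspace has dimension 4 - 2 = 2, so there are 2 Jordan blocks; the rank sequence gives block sizes [2, 2].

Assembling the blocks gives the Jordan form J above.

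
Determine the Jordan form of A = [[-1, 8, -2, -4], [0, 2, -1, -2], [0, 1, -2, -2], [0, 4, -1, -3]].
J = [[-1, 1, 0, 0], [0, -1, 1, 0], [0, 0, -1, 0], [0, 0, 0, -1]]

The characteristic polynomial is det(xI - A) = (x + 1)^4, so the eigenvalues are -1 (algebraic multiplicity 4).

For λ = -1: rank(A + I) = 2, rank((A + I)^2) = 1, rank((A + I)^3) = 0. The eigenspace has dimension 4 - 2 = 2, so there are 2 Jordan blocks; the rank sequence gives block sizes [3, 1].

Assembling the blocks gives the Jordan form J above.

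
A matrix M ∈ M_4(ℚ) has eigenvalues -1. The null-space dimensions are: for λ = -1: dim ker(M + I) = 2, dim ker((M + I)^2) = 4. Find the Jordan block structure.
Jordan blocks: (-1, 2), (-1, 2)

λ = -1: successive nullity increments [2, 2] count blocks of size ≥ k; block sizes are [2, 2].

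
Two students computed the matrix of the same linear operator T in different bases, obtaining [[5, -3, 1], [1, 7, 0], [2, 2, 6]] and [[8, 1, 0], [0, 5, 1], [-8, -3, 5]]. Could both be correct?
Yes.

Two matrices over a field are similar if and only if they have the same invariant factors.

Both A and B have characteristic polynomial (x - 6)^3 and minimal polynomial (x - 6)^3. Computing further, both have invariant factors (x - 6)^3. Hence A and B are similar.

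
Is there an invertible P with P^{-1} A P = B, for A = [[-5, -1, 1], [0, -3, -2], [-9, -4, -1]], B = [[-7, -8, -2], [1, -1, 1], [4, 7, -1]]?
Yes.

Two matrices over a field are similar if and only if they have the same invariant factors.

Both A and B have characteristic polynomial (x + 2)^2(x + 5) and minimal polynomial (x + 2)^2(x + 5). Computing further, both have invariant factors (x + 2)^2(x + 5). Hence A and B are similar.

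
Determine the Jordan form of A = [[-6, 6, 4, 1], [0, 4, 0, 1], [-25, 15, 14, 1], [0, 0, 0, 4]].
The characteristic polynomial is det(xI - A) = (x - 4)^4, so the eigenvalues are 4 (algebraic multiplicity 4).

For λ = 4: rank(A - 4I) = 2, rank((A - 4I)^2) = 0. The eigenspace has dimension 4 - 2 = 2, so there are 2 Jordan blocks; the rank sequence gives block sizes [2, 2].

Assembling the blocks gives the Jordan form J above.

J = [[4, 1, 0, 0], [0, 4, 0, 0], [0, 0, 4, 1], [0, 0, 0, 4]]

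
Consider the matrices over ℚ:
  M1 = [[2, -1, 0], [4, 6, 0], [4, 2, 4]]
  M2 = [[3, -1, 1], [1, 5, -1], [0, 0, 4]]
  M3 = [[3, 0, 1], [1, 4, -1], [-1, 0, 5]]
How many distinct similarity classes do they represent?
Characteristic polynomials: χ_{M1} = (x - 4)^3, χ_{M2} = (x - 4)^3, χ_{M3} = (x - 4)^3.

{M1, M2, M3}: invariant factors x - 4, (x - 4)^2.

Matrices are similar if and only if their invariant-factor lists agree; the partition into similarity classes is {M1, M2, M3}.

1 class: {M1, M2, M3}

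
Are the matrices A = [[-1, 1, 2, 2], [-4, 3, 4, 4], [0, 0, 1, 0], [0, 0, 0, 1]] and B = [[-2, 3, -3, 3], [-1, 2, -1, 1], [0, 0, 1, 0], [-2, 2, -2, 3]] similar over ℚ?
Yes.

Two matrices over a field are similar if and only if they have the same invariant factors.

Both A and B have characteristic polynomial (x - 1)^4 and minimal polynomial (x - 1)^2. Computing further, both have invariant factors x - 1, x - 1, (x - 1)^2. Hence A and B are similar.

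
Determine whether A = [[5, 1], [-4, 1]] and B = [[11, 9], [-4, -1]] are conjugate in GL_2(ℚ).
trace(A) = 6 but trace(B) = 10. The trace is a similarity invariant, so A and B are not similar.

No.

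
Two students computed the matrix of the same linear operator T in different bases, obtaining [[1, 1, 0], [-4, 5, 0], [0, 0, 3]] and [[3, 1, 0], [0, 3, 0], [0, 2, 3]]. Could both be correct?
Yes.

Two matrices over a field are similar if and only if they have the same invariant factors.

Both A and B have characteristic polynomial (x - 3)^3 and minimal polynomial (x - 3)^2. Computing further, both have invariant factors x - 3, (x - 3)^2. Hence A and B are similar.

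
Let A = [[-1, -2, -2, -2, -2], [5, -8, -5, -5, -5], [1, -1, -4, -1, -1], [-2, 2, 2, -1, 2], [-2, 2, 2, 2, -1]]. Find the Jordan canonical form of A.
J = [[-3, 1, 0, 0, 0], [0, -3, 0, 0, 0], [0, 0, -3, 0, 0], [0, 0, 0, -3, 0], [0, 0, 0, 0, -3]]

The characteristic polynomial is det(xI - A) = (x + 3)^5, so the eigenvalues are -3 (algebraic multiplicity 5).

For λ = -3: rank(A + 3I) = 1, rank((A + 3I)^2) = 0. The eigenspace has dimension 5 - 1 = 4, so there are 4 Jordan blocks; the rank sequence gives block sizes [2, 1, 1, 1].

Assembling the blocks gives the Jordan form J above.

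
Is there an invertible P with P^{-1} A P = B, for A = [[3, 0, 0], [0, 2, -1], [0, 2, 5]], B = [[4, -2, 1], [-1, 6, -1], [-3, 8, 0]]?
Both have characteristic polynomial (x - 4)(x - 3)^2, but the minimal polynomial of A is (x - 4)(x - 3) while the minimal polynomial of B is (x - 4)(x - 3)^2. The minimal polynomial is a similarity invariant, so A and B are not similar.

No.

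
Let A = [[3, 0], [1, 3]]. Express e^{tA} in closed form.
A has Jordan form J = [[3, 1], [0, 3]] with A = PJP^{-1}, so e^{tA} = P e^{tJ} P^{-1}.

For a Jordan block J_k(λ), e^{tJ_k(λ)} = e^{λt} · (I + tN + t^2 N^2/2! + ... + t^{k-1} N^{k-1}/(k-1)!) where N is the nilpotent superdiagonal part.

Assembling the blocks and conjugating back gives the entries of e^{tA} as shown above.

e^{tA} = [[e^{3*t}, 0], [t*e^{3*t}, e^{3*t}]]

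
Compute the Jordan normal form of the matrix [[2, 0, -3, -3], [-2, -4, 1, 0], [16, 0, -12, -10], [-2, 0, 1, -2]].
J = [[-4, 1, 0, 0], [0, -4, 1, 0], [0, 0, -4, 0], [0, 0, 0, -4]]

The characteristic polynomial is det(xI - A) = (x + 4)^4, so the eigenvalues are -4 (algebraic multiplicity 4).

For λ = -4: rank(A + 4I) = 2, rank((A + 4I)^2) = 1, rank((A + 4I)^3) = 0. The eigenspace has dimension 4 - 2 = 2, so there are 2 Jordan blocks; the rank sequence gives block sizes [3, 1].

Assembling the blocks gives the Jordan form J above.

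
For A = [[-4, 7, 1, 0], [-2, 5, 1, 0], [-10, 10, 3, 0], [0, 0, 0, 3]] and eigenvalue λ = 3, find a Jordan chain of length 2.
v_1 = [[0, 0, 1, 1]]^T, v_2 = [[1, 1, 0, 0]]^T

We seek v_1 ∈ ker((A - 3I)^2) \ ker(A - 3I), then set v_{i+1} = (A - 3I) v_i.

One such chain is v_1 = [[0, 0, 1, 1]]^T, v_2 = [[1, 1, 0, 0]]^T. Check: (A - 3I) v_2 = [[0, 0, 0, 0]]^T = 0.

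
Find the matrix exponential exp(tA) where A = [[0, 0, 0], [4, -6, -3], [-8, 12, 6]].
e^{tA} = [[1, 0, 0], [4*t, 1 - 6*t, -3*t], [-8*t, 12*t, 6*t + 1]]

A has Jordan form J = [[0, 1, 0], [0, 0, 0], [0, 0, 0]] with A = PJP^{-1}, so e^{tA} = P e^{tJ} P^{-1}.

For a Jordan block J_k(λ), e^{tJ_k(λ)} = e^{λt} · (I + tN + t^2 N^2/2! + ... + t^{k-1} N^{k-1}/(k-1)!) where N is the nilpotent superdiagonal part.

Assembling the blocks and conjugating back gives the entries of e^{tA} as shown above.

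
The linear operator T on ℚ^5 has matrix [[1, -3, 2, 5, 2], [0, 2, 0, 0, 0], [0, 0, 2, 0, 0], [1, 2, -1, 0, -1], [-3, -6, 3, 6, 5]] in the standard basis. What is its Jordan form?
J = [[2, 1, 0, 0, 0], [0, 2, 1, 0, 0], [0, 0, 2, 0, 0], [0, 0, 0, 2, 0], [0, 0, 0, 0, 2]]

The characteristic polynomial is det(xI - A) = (x - 2)^5, so the eigenvalues are 2 (algebraic multiplicity 5).

For λ = 2: rank(A - 2I) = 2, rank((A - 2I)^2) = 1, rank((A - 2I)^3) = 0. The eigenspace has dimension 5 - 2 = 3, so there are 3 Jordan blocks; the rank sequence gives block sizes [3, 1, 1].

Assembling the blocks gives the Jordan form J above.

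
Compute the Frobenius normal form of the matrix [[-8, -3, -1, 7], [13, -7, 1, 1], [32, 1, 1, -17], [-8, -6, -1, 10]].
The invariant factors of A (the non-unit diagonal entries of the Smith normal form of xI - A over ℚ[x]) are (x^2 + 2x + 6)^2, each dividing the next. The characteristic polynomial is their product, (x^2 + 2x + 6)^2.

The rational canonical form is the block-diagonal matrix of companion matrices C(f_i):
R = [[0, 0, 0, -36], [1, 0, 0, -24], [0, 1, 0, -16], [0, 0, 1, -4]].

Note the characteristic polynomial does not split into linear factors over ℚ, so A has no Jordan form over ℚ; the rational canonical form exists over any field.

R = [[0, 0, 0, -36], [1, 0, 0, -24], [0, 1, 0, -16], [0, 0, 1, -4]]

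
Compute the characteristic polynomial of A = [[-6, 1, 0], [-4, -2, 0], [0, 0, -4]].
χ_A(x) = (x + 4)^3

xI - A = [[x + 6, -1, 0], [4, x + 2, 0], [0, 0, x + 4]].

Expanding det(xI - A) along the first row:
det(xI - A) = + (x + 6)·det([[x + 2, 0], [0, x + 4]]) - (-1)·det([[4, 0], [0, x + 4]]) + (0)·det([[4, x + 2], [0, 0]]).

Evaluating gives χ_A(x) = x^3 + 12x^2 + 48x + 64 = (x + 4)^3.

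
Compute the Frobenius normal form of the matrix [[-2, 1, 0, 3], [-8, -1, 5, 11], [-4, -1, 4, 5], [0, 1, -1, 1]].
The invariant factors of A (the non-unit diagonal entries of the Smith normal form of xI - A over ℚ[x]) are x - 2, (x - 2)(x^2 + 2x + 2), each dividing the next. The characteristic polynomial is their product, (x - 2)^2(x^2 + 2x + 2).

The rational canonical form is the block-diagonal matrix of companion matrices C(f_i):
R = [[2, 0, 0, 0], [0, 0, 0, 4], [0, 1, 0, 2], [0, 0, 1, 0]].

Note the characteristic polynomial does not split into linear factors over ℚ, so A has no Jordan form over ℚ; the rational canonical form exists over any field.

R = [[2, 0, 0, 0], [0, 0, 0, 4], [0, 1, 0, 2], [0, 0, 1, 0]]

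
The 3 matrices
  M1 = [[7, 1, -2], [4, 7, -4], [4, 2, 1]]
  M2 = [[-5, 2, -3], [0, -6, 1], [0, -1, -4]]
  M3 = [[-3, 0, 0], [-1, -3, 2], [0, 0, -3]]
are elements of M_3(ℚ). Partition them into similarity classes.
Characteristic polynomials: χ_{M1} = (x - 5)^3, χ_{M2} = (x + 5)^3, χ_{M3} = (x + 3)^3.

{M1}: invariant factors x - 5, (x - 5)^2.

{M2}: invariant factors (x + 5)^3.

{M3}: invariant factors x + 3, (x + 3)^2.

Matrices are similar if and only if their invariant-factor lists agree; the partition into similarity classes is {M1}, {M2}, {M3}.

3 classes: {M1}, {M2}, {M3}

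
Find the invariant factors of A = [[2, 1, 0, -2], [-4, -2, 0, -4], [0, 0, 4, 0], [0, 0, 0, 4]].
x - 4, x^2(x - 4)

The Jordan structure of A has elementary divisors x^2, (x - 4), (x - 4). Arranging the block sizes at each eigenvalue in decreasing order and taking row products gives the invariant factors.

Invariant factors (smallest first, each dividing the next): x - 4, x^2(x - 4).

Check: the last factor x^2(x - 4) is the minimal polynomial, and the product x^2(x - 4)^2 is the characteristic polynomial.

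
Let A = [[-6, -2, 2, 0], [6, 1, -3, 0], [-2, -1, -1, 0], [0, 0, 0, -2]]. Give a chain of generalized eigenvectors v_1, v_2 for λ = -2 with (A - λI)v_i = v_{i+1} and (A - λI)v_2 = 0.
v_1 = [[1, -1, 0, 0]]^T, v_2 = [[-2, 3, -1, 0]]^T

We seek v_1 ∈ ker((A + 2I)^2) \ ker(A + 2I), then set v_{i+1} = (A + 2I) v_i.

One such chain is v_1 = [[1, -1, 0, 0]]^T, v_2 = [[-2, 3, -1, 0]]^T. Check: (A + 2I) v_2 = [[0, 0, 0, 0]]^T = 0.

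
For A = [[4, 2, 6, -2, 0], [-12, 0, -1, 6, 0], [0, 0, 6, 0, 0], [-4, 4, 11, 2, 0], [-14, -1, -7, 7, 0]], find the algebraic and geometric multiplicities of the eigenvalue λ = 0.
The characteristic polynomial is x^3(x - 6)^2, so the factor x appears with exponent 3: the algebraic multiplicity is 3.

rank(A) = 3, so the eigenspace has dimension 5 - 3 = 2: the geometric multiplicity is 2.

Since 2 < 3, A is not diagonalizable.

algebraic multiplicity 3, geometric multiplicity 2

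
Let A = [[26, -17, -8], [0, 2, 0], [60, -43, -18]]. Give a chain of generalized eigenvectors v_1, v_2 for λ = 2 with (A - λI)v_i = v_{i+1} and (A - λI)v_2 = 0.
v_1 = [[2, 1, 4]]^T, v_2 = [[-1, 0, -3]]^T

We seek v_1 ∈ ker((A - 2I)^2) \ ker(A - 2I), then set v_{i+1} = (A - 2I) v_i.

One such chain is v_1 = [[2, 1, 4]]^T, v_2 = [[-1, 0, -3]]^T. Check: (A - 2I) v_2 = [[0, 0, 0]]^T = 0.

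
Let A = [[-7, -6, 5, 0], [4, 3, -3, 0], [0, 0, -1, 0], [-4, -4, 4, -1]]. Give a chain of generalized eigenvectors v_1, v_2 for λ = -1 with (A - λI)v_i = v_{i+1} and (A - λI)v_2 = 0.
v_1 = [[4, -3, 1, 2]]^T, v_2 = [[-1, 1, 0, 0]]^T

We seek v_1 ∈ ker((A + I)^2) \ ker(A + I), then set v_{i+1} = (A + I) v_i.

One such chain is v_1 = [[4, -3, 1, 2]]^T, v_2 = [[-1, 1, 0, 0]]^T. Check: (A + I) v_2 = [[0, 0, 0, 0]]^T = 0.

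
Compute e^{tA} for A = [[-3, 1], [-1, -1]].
e^{tA} = [[(1 - t)*e^{-2*t}, t*e^{-2*t}], [-t*e^{-2*t}, (t + 1)*e^{-2*t}]]

A has Jordan form J = [[-2, 1], [0, -2]] with A = PJP^{-1}, so e^{tA} = P e^{tJ} P^{-1}.

For a Jordan block J_k(λ), e^{tJ_k(λ)} = e^{λt} · (I + tN + t^2 N^2/2! + ... + t^{k-1} N^{k-1}/(k-1)!) where N is the nilpotent superdiagonal part.

Assembling the blocks and conjugating back gives the entries of e^{tA} as shown above.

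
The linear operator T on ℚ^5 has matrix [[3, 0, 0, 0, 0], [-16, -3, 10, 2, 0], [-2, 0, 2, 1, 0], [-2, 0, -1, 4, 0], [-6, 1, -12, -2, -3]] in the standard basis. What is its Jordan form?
J = [[-3, 1, 0, 0, 0], [0, -3, 0, 0, 0], [0, 0, 3, 1, 0], [0, 0, 0, 3, 0], [0, 0, 0, 0, 3]]

The characteristic polynomial is det(xI - A) = (x - 3)^3(x + 3)^2, so the eigenvalues are -3 (algebraic multiplicity 2), 3 (algebraic multiplicity 3).

For λ = -3: rank(A + 3I) = 4, rank((A + 3I)^2) = 3. The eigenspace has dimension 5 - 4 = 1, so there is 1 Jordan block; the rank sequence gives block sizes [2].

For λ = 3: rank(A - 3I) = 3, rank((A - 3I)^2) = 2. The eigenspace has dimension 5 - 3 = 2, so there are 2 Jordan blocks; the rank sequence gives block sizes [2, 1].

Assembling the blocks gives the Jordan form J above.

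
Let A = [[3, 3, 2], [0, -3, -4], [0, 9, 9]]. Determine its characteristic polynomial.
xI - A = [[x - 3, -3, -2], [0, x + 3, 4], [0, -9, x - 9]].

Expanding det(xI - A) along the first row:
det(xI - A) = + (x - 3)·det([[x + 3, 4], [-9, x - 9]]) - (-3)·det([[0, 4], [0, x - 9]]) + (-2)·det([[0, x + 3], [0, -9]]).

Evaluating gives χ_A(x) = x^3 - 9x^2 + 27x - 27 = (x - 3)^3.

χ_A(x) = (x - 3)^3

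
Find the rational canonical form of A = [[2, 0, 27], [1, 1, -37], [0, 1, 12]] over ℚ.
R = [[0, 0, 125], [1, 0, -75], [0, 1, 15]]

The invariant factors of A (the non-unit diagonal entries of the Smith normal form of xI - A over ℚ[x]) are (x - 5)^3, each dividing the next. The characteristic polynomial is their product, (x - 5)^3.

The rational canonical form is the block-diagonal matrix of companion matrices C(f_i):
R = [[0, 0, 125], [1, 0, -75], [0, 1, 15]].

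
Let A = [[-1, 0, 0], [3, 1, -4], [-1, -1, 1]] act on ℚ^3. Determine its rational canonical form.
The invariant factors of A (the non-unit diagonal entries of the Smith normal form of xI - A over ℚ[x]) are (x - 3)(x + 1)^2, each dividing the next. The characteristic polynomial is their product, (x - 3)(x + 1)^2.

The rational canonical form is the block-diagonal matrix of companion matrices C(f_i):
R = [[0, 0, 3], [1, 0, 5], [0, 1, 1]].

R = [[0, 0, 3], [1, 0, 5], [0, 1, 1]]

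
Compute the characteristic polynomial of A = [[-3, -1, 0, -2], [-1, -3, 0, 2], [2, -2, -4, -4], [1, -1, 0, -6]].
xI - A = [[x + 3, 1, 0, 2], [1, x + 3, 0, -2], [-2, 2, x + 4, 4], [-1, 1, 0, x + 6]].

Expanding det(xI - A) along the first row:
det(xI - A) = + (x + 3)·det([[x + 3, 0, -2], [2, x + 4, 4], [1, 0, x + 6]]) - (1)·det([[1, 0, -2], [-2, x + 4, 4], [-1, 0, x + 6]]) + (0)·det([[1, x + 3, -2], [-2, 2, 4], [-1, 1, x + 6]]) - (2)·det([[1, x + 3, 0], [-2, 2, x + 4], [-1, 1, 0]]).

Evaluating gives χ_A(x) = x^4 + 16x^3 + 96x^2 + 256x + 256 = (x + 4)^4.

χ_A(x) = (x + 4)^4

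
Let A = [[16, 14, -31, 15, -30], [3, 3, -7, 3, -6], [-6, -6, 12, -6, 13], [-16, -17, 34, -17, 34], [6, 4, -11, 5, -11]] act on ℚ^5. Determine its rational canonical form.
The invariant factors of A (the non-unit diagonal entries of the Smith normal form of xI - A over ℚ[x]) are (x - 4)(x + 1)(x^3 + x - 4), each dividing the next. The characteristic polynomial is their product, (x - 4)(x + 1)(x^3 + x - 4).

The rational canonical form is the block-diagonal matrix of companion matrices C(f_i):
R = [[0, 0, 0, 0, -16], [1, 0, 0, 0, -8], [0, 1, 0, 0, 7], [0, 0, 1, 0, 3], [0, 0, 0, 1, 3]].

Note the characteristic polynomial does not split into linear factors over ℚ, so A has no Jordan form over ℚ; the rational canonical form exists over any field.

R = [[0, 0, 0, 0, -16], [1, 0, 0, 0, -8], [0, 1, 0, 0, 7], [0, 0, 1, 0, 3], [0, 0, 0, 1, 3]]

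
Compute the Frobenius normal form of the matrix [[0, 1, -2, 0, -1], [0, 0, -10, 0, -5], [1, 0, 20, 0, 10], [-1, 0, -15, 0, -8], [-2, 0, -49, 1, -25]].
The invariant factors of A (the non-unit diagonal entries of the Smith normal form of xI - A over ℚ[x]) are (x - 1)^2(x + 1)^2(x + 5), each dividing the next. The characteristic polynomial is their product, (x - 1)^2(x + 1)^2(x + 5).

The rational canonical form is the block-diagonal matrix of companion matrices C(f_i):
R = [[0, 0, 0, 0, -5], [1, 0, 0, 0, -1], [0, 1, 0, 0, 10], [0, 0, 1, 0, 2], [0, 0, 0, 1, -5]].

R = [[0, 0, 0, 0, -5], [1, 0, 0, 0, -1], [0, 1, 0, 0, 10], [0, 0, 1, 0, 2], [0, 0, 0, 1, -5]]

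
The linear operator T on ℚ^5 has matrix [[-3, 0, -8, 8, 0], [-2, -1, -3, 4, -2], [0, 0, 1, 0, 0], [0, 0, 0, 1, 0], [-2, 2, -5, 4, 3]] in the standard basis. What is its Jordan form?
The characteristic polynomial is det(xI - A) = (x - 1)^4(x + 3), so the eigenvalues are -3 (algebraic multiplicity 1), 1 (algebraic multiplicity 4).

For λ = -3: algebraic multiplicity 1 gives one 1×1 block.

For λ = 1: rank(A - I) = 2, rank((A - I)^2) = 1. The eigenspace has dimension 5 - 2 = 3, so there are 3 Jordan blocks; the rank sequence gives block sizes [2, 1, 1].

Assembling the blocks gives the Jordan form J above.

J = [[-3, 0, 0, 0, 0], [0, 1, 1, 0, 0], [0, 0, 1, 0, 0], [0, 0, 0, 1, 0], [0, 0, 0, 0, 1]]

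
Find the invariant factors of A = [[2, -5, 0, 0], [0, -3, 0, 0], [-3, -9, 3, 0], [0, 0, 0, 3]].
The Jordan structure of A has elementary divisors (x + 3), (x - 2), (x - 3), (x - 3). Arranging the block sizes at each eigenvalue in decreasing order and taking row products gives the invariant factors.

Invariant factors (smallest first, each dividing the next): x - 3, (x - 3)(x - 2)(x + 3).

Check: the last factor (x - 3)(x - 2)(x + 3) is the minimal polynomial, and the product (x - 3)^2(x - 2)(x + 3) is the characteristic polynomial.

x - 3, (x - 3)(x - 2)(x + 3)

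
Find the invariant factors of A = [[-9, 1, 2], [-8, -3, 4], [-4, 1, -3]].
x + 5, (x + 5)^2

The Jordan structure of A has elementary divisors (x + 5)^2, (x + 5). Arranging the block sizes at each eigenvalue in decreasing order and taking row products gives the invariant factors.

Invariant factors (smallest first, each dividing the next): x + 5, (x + 5)^2.

Check: the last factor (x + 5)^2 is the minimal polynomial, and the product (x + 5)^3 is the characteristic polynomial.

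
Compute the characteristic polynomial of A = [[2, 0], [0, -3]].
xI - A = [[x - 2, 0], [0, x + 3]].

Expanding det(xI - A) along the first row:
det(xI - A) = + (x - 2)·det([[x + 3]]) - (0)·det([[0]]).

Evaluating gives χ_A(x) = x^2 + x - 6 = (x - 2)(x + 3).

χ_A(x) = (x - 2)(x + 3)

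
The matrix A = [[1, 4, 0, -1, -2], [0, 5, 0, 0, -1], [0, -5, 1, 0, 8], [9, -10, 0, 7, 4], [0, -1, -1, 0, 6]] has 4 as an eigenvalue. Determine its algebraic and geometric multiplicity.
algebraic multiplicity 5, geometric multiplicity 2

The characteristic polynomial is (x - 4)^5, so the factor x - 4 appears with exponent 5: the algebraic multiplicity is 5.

rank(A - 4I) = 3, so the eigenspace has dimension 5 - 3 = 2: the geometric multiplicity is 2.

Since 2 < 5, A is not diagonalizable.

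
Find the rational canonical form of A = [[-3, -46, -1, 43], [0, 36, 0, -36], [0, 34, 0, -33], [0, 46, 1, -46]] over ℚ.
The invariant factors of A (the non-unit diagonal entries of the Smith normal form of xI - A over ℚ[x]) are x + 3, (x + 3)^2(x + 4), each dividing the next. The characteristic polynomial is their product, (x + 3)^3(x + 4).

The rational canonical form is the block-diagonal matrix of companion matrices C(f_i):
R = [[-3, 0, 0, 0], [0, 0, 0, -36], [0, 1, 0, -33], [0, 0, 1, -10]].

R = [[-3, 0, 0, 0], [0, 0, 0, -36], [0, 1, 0, -33], [0, 0, 1, -10]]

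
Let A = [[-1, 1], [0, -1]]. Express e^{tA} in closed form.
A has Jordan form J = [[-1, 1], [0, -1]] with A = PJP^{-1}, so e^{tA} = P e^{tJ} P^{-1}.

For a Jordan block J_k(λ), e^{tJ_k(λ)} = e^{λt} · (I + tN + t^2 N^2/2! + ... + t^{k-1} N^{k-1}/(k-1)!) where N is the nilpotent superdiagonal part.

Assembling the blocks and conjugating back gives the entries of e^{tA} as shown above.

e^{tA} = [[e^{-t}, t*e^{-t}], [0, e^{-t}]]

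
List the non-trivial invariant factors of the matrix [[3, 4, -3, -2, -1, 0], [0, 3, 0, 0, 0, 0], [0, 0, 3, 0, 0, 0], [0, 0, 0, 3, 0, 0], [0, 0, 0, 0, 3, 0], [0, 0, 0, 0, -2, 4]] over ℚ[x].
x - 3, x - 3, x - 3, (x - 4)(x - 3)^2

The Jordan structure of A has elementary divisors (x - 3)^2, (x - 3), (x - 3), (x - 3), (x - 4). Arranging the block sizes at each eigenvalue in decreasing order and taking row products gives the invariant factors.

Invariant factors (smallest first, each dividing the next): x - 3, x - 3, x - 3, (x - 4)(x - 3)^2.

Check: the last factor (x - 4)(x - 3)^2 is the minimal polynomial, and the product (x - 4)(x - 3)^5 is the characteristic polynomial.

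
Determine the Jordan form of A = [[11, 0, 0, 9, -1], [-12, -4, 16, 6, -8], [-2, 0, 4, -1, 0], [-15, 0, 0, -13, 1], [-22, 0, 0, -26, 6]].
The characteristic polynomial is det(xI - A) = (x - 4)^3(x + 4)^2, so the eigenvalues are -4 (algebraic multiplicity 2), 4 (algebraic multiplicity 3).

For λ = -4: rank(A + 4I) = 3. The eigenspace has dimension 5 - 3 = 2, so there are 2 Jordan blocks; the rank sequence gives block sizes [1, 1].

For λ = 4: rank(A - 4I) = 4, rank((A - 4I)^2) = 3, rank((A - 4I)^3) = 2. The eigenspace has dimension 5 - 4 = 1, so there is 1 Jordan block; the rank sequence gives block sizes [3].

Assembling the blocks gives the Jordan form J above.

J = [[-4, 0, 0, 0, 0], [0, -4, 0, 0, 0], [0, 0, 4, 1, 0], [0, 0, 0, 4, 1], [0, 0, 0, 0, 4]]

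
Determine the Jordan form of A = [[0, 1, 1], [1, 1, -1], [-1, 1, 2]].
The characteristic polynomial is det(xI - A) = (x - 1)^3, so the eigenvalues are 1 (algebraic multiplicity 3).

For λ = 1: rank(A - I) = 2, rank((A - I)^2) = 1, rank((A - I)^3) = 0. The eigenspace has dimension 3 - 2 = 1, so there is 1 Jordan block; the rank sequence gives block sizes [3].

Assembling the blocks gives the Jordan form J above.

J = [[1, 1, 0], [0, 1, 1], [0, 0, 1]]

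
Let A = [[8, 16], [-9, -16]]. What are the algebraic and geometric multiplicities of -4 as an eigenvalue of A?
The characteristic polynomial is (x + 4)^2, so the factor x + 4 appears with exponent 2: the algebraic multiplicity is 2.

rank(A + 4I) = 1, so the eigenspace has dimension 2 - 1 = 1: the geometric multiplicity is 1.

Since 1 < 2, A is not diagonalizable.

algebraic multiplicity 2, geometric multiplicity 1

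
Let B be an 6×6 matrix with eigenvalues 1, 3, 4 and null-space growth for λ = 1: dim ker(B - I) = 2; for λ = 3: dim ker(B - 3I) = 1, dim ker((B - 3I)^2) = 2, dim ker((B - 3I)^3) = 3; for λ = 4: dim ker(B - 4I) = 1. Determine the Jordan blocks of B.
λ = 1: successive nullity increments [2] count blocks of size ≥ k; block sizes are [1, 1].
λ = 3: successive nullity increments [1, 1, 1] count blocks of size ≥ k; block sizes are [3].
λ = 4: successive nullity increments [1] count blocks of size ≥ k; block sizes are [1].

Jordan blocks: (1, 1), (1, 1), (3, 3), (4, 1)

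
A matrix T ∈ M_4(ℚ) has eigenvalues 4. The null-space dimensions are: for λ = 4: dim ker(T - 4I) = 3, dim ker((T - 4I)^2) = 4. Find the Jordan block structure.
Jordan blocks: (4, 2), (4, 1), (4, 1)

λ = 4: successive nullity increments [3, 1] count blocks of size ≥ k; block sizes are [2, 1, 1].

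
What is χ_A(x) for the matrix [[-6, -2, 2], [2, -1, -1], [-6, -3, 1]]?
χ_A(x) = (x + 2)^3

xI - A = [[x + 6, 2, -2], [-2, x + 1, 1], [6, 3, x - 1]].

Expanding det(xI - A) along the first row:
det(xI - A) = + (x + 6)·det([[x + 1, 1], [3, x - 1]]) - (2)·det([[-2, 1], [6, x - 1]]) + (-2)·det([[-2, x + 1], [6, 3]]).

Evaluating gives χ_A(x) = x^3 + 6x^2 + 12x + 8 = (x + 2)^3.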